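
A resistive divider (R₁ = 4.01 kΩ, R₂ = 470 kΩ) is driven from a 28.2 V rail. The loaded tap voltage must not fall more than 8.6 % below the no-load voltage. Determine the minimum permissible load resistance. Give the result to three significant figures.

R_L(min) ≈ 42.3 kΩ

Output resistance R_th = R₁‖R₂ = (4.01 × 470)/474.0 = 3.976 kΩ.
The fractional drop is R_th/(R_th + R_L); requiring this ≤ 0.0860 gives R_L ≥ R_th(1/0.0860 − 1) = 3.976 × 10.63 = 42.3 kΩ.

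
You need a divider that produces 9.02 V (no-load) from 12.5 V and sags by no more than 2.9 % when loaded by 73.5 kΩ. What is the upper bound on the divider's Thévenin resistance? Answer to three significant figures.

Loading drop = R_th/(R_th + R_L) ≤ 0.0290, so R_th ≤ R_L · ε/(1−ε) = 73.5 kΩ × 0.0290/0.9710 = 2.20 kΩ.
(Any R1, R2 with R2/(R1+R2) = 0.722 and R1‖R2 ≤ 2.20 kΩ will meet the spec.)

R_th ≤ 2.20 kΩ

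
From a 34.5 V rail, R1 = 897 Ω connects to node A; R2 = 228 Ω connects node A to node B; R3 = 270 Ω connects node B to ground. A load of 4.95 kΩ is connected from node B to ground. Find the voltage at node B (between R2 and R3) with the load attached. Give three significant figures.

At node B, R3 is in parallel with the load: R3‖R_L = 256.0 Ω.
Below node A the resistance is R2 + (R3‖R_L) = 484.0 Ω, so V_A = 34.5 × 484.0/1381 = 12.09 V.
Then V_B = V_A × (R3‖R_L)/(R2 + R3‖R_L) = 12.09 × 256.0/484.0 = 6.40 V.

V ≈ 6.40 V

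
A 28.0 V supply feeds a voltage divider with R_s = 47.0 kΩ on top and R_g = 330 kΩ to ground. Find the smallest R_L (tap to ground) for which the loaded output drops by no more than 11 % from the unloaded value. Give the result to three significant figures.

Output resistance R_th = R_s‖R_g = (47.0 × 330)/377.0 = 41.14 kΩ.
The fractional drop is R_th/(R_th + R_L); requiring this ≤ 0.110 gives R_L ≥ R_th(1/0.110 − 1) = 41.14 × 8.091 = 333 kΩ.

R_L(min) ≈ 333 kΩ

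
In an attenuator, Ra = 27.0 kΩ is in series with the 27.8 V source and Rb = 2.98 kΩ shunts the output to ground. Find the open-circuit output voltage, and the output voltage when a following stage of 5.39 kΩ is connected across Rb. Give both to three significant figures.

Open-circuit: V = 27.8 × 2.98/(27.0 + 2.98) = 2.76 V.
With the load, Rb becomes Rb‖R_L = 1.919 kΩ, so V = 27.8 × 1.919/28.92 = 1.84 V.

Unloaded: 2.76 V; loaded: 1.84 V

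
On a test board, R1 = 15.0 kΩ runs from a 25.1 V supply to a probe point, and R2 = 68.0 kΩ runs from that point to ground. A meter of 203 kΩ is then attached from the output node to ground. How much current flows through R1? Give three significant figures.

I ≈ 0.381 mA

R2‖R_L = 50.94 kΩ, so the source sees R1 + R2‖R_L = 65.94 kΩ.
I = 25.1 V / 65.94 kΩ = 0.381 mA.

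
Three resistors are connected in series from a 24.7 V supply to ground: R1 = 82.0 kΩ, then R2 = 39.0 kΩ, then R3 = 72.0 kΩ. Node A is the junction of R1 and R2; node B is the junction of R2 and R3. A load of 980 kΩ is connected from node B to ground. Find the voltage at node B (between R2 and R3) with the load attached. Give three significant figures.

V ≈ 8.81 V

At node B, R3 is in parallel with the load: R3‖R_L = 67.07 kΩ.
Below node A the resistance is R2 + (R3‖R_L) = 106.1 kΩ, so V_A = 24.7 × 106.1/188.1 = 13.93 V.
Then V_B = V_A × (R3‖R_L)/(R2 + R3‖R_L) = 13.93 × 67.07/106.1 = 8.81 V.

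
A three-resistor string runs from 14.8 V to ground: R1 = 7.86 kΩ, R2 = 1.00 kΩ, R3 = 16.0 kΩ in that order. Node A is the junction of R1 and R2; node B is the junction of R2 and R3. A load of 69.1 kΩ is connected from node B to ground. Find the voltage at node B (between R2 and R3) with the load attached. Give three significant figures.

At node B, R3 is in parallel with the load: R3‖R_L = 12.99 kΩ.
Below node A the resistance is R2 + (R3‖R_L) = 13.99 kΩ, so V_A = 14.8 × 13.99/21.85 = 9.476 V.
Then V_B = V_A × (R3‖R_L)/(R2 + R3‖R_L) = 9.476 × 12.99/13.99 = 8.80 V.

V ≈ 8.80 V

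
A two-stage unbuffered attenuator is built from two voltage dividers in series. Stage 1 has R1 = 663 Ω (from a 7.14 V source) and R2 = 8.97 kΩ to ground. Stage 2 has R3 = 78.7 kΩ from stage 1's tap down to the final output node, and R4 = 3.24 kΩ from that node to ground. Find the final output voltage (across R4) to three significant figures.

Stage 2 presents R3+R4 = 81940 Ω as a load on stage 1's tap.
Stage 1's lower leg becomes R2‖(R3+R4) = 8085 Ω, so V_mid = 7.14 × 8085/8748 = 6.599 V.
Stage 2 is itself unloaded: V_out = V_mid × R4/(R3+R4) = 6.599 × 3240/81940 = 0.261 V.

V_out ≈ 0.261 V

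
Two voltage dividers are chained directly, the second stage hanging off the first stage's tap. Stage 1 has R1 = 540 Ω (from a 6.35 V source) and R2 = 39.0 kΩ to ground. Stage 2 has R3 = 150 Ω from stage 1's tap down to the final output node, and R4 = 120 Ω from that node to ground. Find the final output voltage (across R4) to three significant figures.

V_out ≈ 0.936 V

Stage 2 presents R3+R4 = 270.0 Ω as a load on stage 1's tap.
Stage 1's lower leg becomes R2‖(R3+R4) = 268.1 Ω, so V_mid = 6.35 × 268.1/808.1 = 2.107 V.
Stage 2 is itself unloaded: V_out = V_mid × R4/(R3+R4) = 2.107 × 120/270.0 = 0.936 V.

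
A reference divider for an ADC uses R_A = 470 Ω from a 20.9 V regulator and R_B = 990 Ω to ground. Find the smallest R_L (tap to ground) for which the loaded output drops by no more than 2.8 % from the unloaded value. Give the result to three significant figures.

Output resistance R_th = R_A‖R_B = (470 × 990)/1460 = 318.7 Ω.
The fractional drop is R_th/(R_th + R_L); requiring this ≤ 0.0280 gives R_L ≥ R_th(1/0.0280 − 1) = 318.7 × 34.71 = 11.1 kΩ.

R_L(min) ≈ 11.1 kΩ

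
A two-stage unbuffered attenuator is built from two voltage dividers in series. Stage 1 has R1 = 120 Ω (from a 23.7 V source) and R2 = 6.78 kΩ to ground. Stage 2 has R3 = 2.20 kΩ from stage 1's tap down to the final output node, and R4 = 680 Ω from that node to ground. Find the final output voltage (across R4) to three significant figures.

V_out ≈ 5.28 V

Stage 2 presents R3+R4 = 2880 Ω as a load on stage 1's tap.
Stage 1's lower leg becomes R2‖(R3+R4) = 2021 Ω, so V_mid = 23.7 × 2021/2141 = 22.37 V.
Stage 2 is itself unloaded: V_out = V_mid × R4/(R3+R4) = 22.37 × 680/2880 = 5.28 V.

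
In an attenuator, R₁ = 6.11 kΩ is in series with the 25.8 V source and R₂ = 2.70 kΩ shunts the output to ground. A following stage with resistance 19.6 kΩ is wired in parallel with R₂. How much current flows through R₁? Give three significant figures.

R₂‖R_L = 2.373 kΩ, so the source sees R₁ + R₂‖R_L = 8.483 kΩ.
I = 25.8 V / 8.483 kΩ = 3.04 mA.

I ≈ 3.04 mA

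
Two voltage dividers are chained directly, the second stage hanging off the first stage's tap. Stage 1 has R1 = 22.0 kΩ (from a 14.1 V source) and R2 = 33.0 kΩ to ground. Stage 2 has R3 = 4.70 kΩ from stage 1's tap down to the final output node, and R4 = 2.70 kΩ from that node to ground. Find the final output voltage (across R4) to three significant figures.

Stage 2 presents R3+R4 = 7.400 kΩ as a load on stage 1's tap.
Stage 1's lower leg becomes R2‖(R3+R4) = 6.045 kΩ, so V_mid = 14.1 × 6.045/28.04 = 3.039 V.
Stage 2 is itself unloaded: V_out = V_mid × R4/(R3+R4) = 3.039 × 2.70/7.400 = 1.11 V.

V_out ≈ 1.11 V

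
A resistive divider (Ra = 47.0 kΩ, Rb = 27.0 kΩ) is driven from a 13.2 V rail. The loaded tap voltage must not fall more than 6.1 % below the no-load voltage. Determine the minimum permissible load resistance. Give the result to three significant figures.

R_L(min) ≈ 264 kΩ

Output resistance R_th = Ra‖Rb = (47.0 × 27.0)/74.00 = 17.15 kΩ.
The fractional drop is R_th/(R_th + R_L); requiring this ≤ 0.0610 gives R_L ≥ R_th(1/0.0610 − 1) = 17.15 × 15.39 = 264 kΩ.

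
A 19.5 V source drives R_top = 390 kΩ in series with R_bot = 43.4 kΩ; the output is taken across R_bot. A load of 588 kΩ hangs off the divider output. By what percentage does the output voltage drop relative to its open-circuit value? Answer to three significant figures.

6.23 %

The divider's output (Thévenin) resistance is R_top‖R_bot = 39.05 kΩ.
Fractional drop under load = R_th/(R_th + R_L) = 39.05 / (39.05 + 588) = 0.06228.
So the output falls by 6.23 %.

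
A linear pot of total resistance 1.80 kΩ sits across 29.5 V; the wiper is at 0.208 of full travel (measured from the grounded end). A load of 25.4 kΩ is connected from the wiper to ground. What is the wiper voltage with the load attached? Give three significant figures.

The wiper splits the pot into (1−α)R = 1426 Ω above and αR = 374.4 Ω below.
Lower section ‖ load = 369.0 Ω.
V_wiper = 29.5 × 369.0/(1426 + 369.0) = 6.07 V.

V ≈ 6.07 V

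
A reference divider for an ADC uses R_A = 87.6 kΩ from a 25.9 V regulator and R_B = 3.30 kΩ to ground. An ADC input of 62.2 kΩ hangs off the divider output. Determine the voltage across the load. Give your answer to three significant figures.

V_out ≈ 0.895 V

The load sits in parallel with R_B: R_B‖R_L = (3.30 × 62.2) / (3.30 + 62.2) = 3.134 kΩ.
V_out = 25.9 × 3.134 / (87.6 + 3.134) = 25.9 × 3.134/90.73 = 0.895 V.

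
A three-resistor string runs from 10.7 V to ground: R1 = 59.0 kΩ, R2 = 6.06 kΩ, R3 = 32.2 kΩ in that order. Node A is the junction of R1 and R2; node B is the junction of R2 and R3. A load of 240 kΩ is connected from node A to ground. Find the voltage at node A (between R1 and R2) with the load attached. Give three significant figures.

V ≈ 3.84 V

Below node A the series string R2+R3 = 38.26 kΩ sits in parallel with the 240 kΩ load: 33.00 kΩ.
V_A = 10.7 × 33.00/(59.0 + 33.00) = 3.84 V.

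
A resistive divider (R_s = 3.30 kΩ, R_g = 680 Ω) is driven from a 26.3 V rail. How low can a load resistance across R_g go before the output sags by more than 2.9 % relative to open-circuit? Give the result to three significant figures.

Output resistance R_th = R_s‖R_g = (3300 × 680)/3980 = 563.8 Ω.
The fractional drop is R_th/(R_th + R_L); requiring this ≤ 0.0290 gives R_L ≥ R_th(1/0.0290 − 1) = 563.8 × 33.48 = 18.9 kΩ.

R_L(min) ≈ 18.9 kΩ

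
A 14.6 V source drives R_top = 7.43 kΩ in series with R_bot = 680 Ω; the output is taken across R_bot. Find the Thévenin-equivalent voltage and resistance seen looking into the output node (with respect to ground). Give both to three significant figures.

V_th is the open-circuit tap voltage: 14.6 × 680/(7430 + 680) = 1.22 V.
With the supply zeroed, R_top and R_bot appear in parallel from the tap: R_th = R_top‖R_bot = (7430 × 680)/8110 = 623 Ω.

V_th = 1.22 V, R_th = 623 Ω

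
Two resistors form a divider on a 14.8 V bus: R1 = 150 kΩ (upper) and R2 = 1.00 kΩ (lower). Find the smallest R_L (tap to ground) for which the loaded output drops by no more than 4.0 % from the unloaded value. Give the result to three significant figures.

Output resistance R_th = R1‖R2 = (150000 × 1000)/151000 = 993.4 Ω.
The fractional drop is R_th/(R_th + R_L); requiring this ≤ 0.0400 gives R_L ≥ R_th(1/0.0400 − 1) = 993.4 × 24.00 = 23.8 kΩ.

R_L(min) ≈ 23.8 kΩ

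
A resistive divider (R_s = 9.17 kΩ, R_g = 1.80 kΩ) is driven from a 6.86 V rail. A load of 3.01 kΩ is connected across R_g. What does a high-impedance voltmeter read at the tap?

The load sits in parallel with R_g: R_g‖R_L = (1.80 × 3.01) / (1.80 + 3.01) = 1.126 kΩ.
V_out = 6.86 × 1.126 / (9.17 + 1.126) = 6.86 × 1.126/10.30 = 0.750 V.

V_out ≈ 0.750 V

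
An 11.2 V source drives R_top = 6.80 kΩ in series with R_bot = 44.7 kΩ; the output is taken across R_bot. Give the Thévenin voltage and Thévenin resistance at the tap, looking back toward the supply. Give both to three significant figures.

V_th = 9.72 V, R_th = 5.90 kΩ

V_th is the open-circuit tap voltage: 11.2 × 44.7/(6.80 + 44.7) = 9.72 V.
With the supply zeroed, R_top and R_bot appear in parallel from the tap: R_th = R_top‖R_bot = (6.80 × 44.7)/51.50 = 5.90 kΩ.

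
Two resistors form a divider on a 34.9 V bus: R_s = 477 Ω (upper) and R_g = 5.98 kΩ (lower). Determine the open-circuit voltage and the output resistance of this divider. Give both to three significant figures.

V_th = 32.3 V, R_th = 442 Ω

V_th is the open-circuit tap voltage: 34.9 × 5980/(477 + 5980) = 32.3 V.
With the supply zeroed, R_s and R_g appear in parallel from the tap: R_th = R_s‖R_g = (477 × 5980)/6457 = 442 Ω.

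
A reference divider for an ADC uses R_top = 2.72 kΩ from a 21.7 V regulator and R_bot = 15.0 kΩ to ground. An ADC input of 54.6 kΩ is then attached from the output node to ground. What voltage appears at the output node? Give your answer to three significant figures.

V_out ≈ 17.6 V

The load sits in parallel with R_bot: R_bot‖R_L = (15.0 × 54.6) / (15.0 + 54.6) = 11.77 kΩ.
V_out = 21.7 × 11.77 / (2.72 + 11.77) = 21.7 × 11.77/14.49 = 17.6 V.
(Unloaded it would have been 18.4 V.)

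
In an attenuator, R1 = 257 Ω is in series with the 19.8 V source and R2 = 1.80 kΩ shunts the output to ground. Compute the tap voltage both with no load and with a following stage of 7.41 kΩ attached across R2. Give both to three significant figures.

Unloaded: 17.3 V; loaded: 16.8 V

Open-circuit: V = 19.8 × 1800/(257 + 1800) = 17.3 V.
With the load, R2 becomes R2‖R_L = 1448 Ω, so V = 19.8 × 1448/1705 = 16.8 V.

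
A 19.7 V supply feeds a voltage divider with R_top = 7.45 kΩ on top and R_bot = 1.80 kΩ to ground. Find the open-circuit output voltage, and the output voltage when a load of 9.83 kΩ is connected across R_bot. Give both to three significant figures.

Open-circuit: V = 19.7 × 1.80/(7.45 + 1.80) = 3.83 V.
With the load, R_bot becomes R_bot‖R_L = 1.521 kΩ, so V = 19.7 × 1.521/8.971 = 3.34 V.

Unloaded: 3.83 V; loaded: 3.34 V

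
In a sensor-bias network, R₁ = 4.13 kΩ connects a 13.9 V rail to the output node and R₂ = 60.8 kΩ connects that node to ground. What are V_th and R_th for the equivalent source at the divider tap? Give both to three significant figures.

V_th = 13.0 V, R_th = 3.87 kΩ

V_th is the open-circuit tap voltage: 13.9 × 60.8/(4.13 + 60.8) = 13.0 V.
With the supply zeroed, R₁ and R₂ appear in parallel from the tap: R_th = R₁‖R₂ = (4.13 × 60.8)/64.93 = 3.87 kΩ.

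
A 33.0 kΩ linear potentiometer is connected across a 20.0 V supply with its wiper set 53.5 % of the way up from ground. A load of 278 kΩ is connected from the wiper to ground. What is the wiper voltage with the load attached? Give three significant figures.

The wiper splits the pot into (1−α)R = 15.34 kΩ above and αR = 17.66 kΩ below.
Lower section ‖ load = 16.60 kΩ.
V_wiper = 20.0 × 16.60/(15.34 + 16.60) = 10.4 V.

V ≈ 10.4 V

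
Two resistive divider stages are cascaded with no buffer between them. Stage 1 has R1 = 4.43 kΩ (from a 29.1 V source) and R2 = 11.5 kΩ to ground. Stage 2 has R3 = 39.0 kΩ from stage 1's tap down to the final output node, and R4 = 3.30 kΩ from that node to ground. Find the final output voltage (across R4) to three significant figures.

V_out ≈ 1.52 V

Stage 2 presents R3+R4 = 42.30 kΩ as a load on stage 1's tap.
Stage 1's lower leg becomes R2‖(R3+R4) = 9.042 kΩ, so V_mid = 29.1 × 9.042/13.47 = 19.53 V.
Stage 2 is itself unloaded: V_out = V_mid × R4/(R3+R4) = 19.53 × 3.30/42.30 = 1.52 V.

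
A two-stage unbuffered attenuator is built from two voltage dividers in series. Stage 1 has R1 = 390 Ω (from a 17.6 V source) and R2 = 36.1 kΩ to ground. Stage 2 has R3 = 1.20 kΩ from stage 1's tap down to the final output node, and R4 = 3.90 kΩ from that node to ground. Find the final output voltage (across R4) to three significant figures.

V_out ≈ 12.4 V

Stage 2 presents R3+R4 = 5100 Ω as a load on stage 1's tap.
Stage 1's lower leg becomes R2‖(R3+R4) = 4469 Ω, so V_mid = 17.6 × 4469/4859 = 16.19 V.
Stage 2 is itself unloaded: V_out = V_mid × R4/(R3+R4) = 16.19 × 3900/5100 = 12.4 V.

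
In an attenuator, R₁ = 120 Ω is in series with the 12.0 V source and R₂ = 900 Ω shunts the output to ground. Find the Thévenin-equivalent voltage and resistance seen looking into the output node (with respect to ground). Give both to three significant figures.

V_th is the open-circuit tap voltage: 12.0 × 900/(120 + 900) = 10.6 V.
With the supply zeroed, R₁ and R₂ appear in parallel from the tap: R_th = R₁‖R₂ = (120 × 900)/1020 = 106 Ω.

V_th = 10.6 V, R_th = 106 Ω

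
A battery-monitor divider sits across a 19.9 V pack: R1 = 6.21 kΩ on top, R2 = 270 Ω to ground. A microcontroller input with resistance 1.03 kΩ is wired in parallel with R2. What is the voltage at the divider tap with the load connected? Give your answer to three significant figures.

The load sits in parallel with R2: R2‖R_L = (270 × 1030) / (270 + 1030) = 213.9 Ω.
V_out = 19.9 × 213.9 / (6210 + 213.9) = 19.9 × 213.9/6424 = 0.663 V.

V_out ≈ 0.663 V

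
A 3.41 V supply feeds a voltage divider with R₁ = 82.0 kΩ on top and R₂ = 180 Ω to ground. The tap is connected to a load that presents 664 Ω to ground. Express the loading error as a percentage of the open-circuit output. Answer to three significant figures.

21.3 %

The divider's output (Thévenin) resistance is R₁‖R₂ = 179.6 Ω.
Fractional drop under load = R_th/(R_th + R_L) = 179.6 / (179.6 + 664) = 0.2129.
So the output falls by 21.3 %.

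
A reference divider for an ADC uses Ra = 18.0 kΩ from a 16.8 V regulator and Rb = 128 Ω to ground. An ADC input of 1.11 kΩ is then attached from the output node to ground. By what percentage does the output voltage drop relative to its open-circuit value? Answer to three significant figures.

10.3 %

The divider's output (Thévenin) resistance is Ra‖Rb = 127.1 Ω.
Fractional drop under load = R_th/(R_th + R_L) = 127.1 / (127.1 + 1110) = 0.1027.
So the output falls by 10.3 %.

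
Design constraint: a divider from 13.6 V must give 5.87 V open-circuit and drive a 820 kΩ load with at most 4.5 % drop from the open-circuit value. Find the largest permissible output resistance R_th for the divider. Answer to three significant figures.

R_th ≤ 38.6 kΩ

Loading drop = R_th/(R_th + R_L) ≤ 0.0450, so R_th ≤ R_L · ε/(1−ε) = 820 kΩ × 0.0450/0.9550 = 38.6 kΩ.
(Any R1, R2 with R2/(R1+R2) = 0.432 and R1‖R2 ≤ 38.6 kΩ will meet the spec.)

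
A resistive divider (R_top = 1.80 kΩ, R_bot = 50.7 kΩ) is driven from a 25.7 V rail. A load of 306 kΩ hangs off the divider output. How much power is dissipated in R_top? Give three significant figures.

P ≈ 0.580 mW

Total resistance from the source is R_top + (R_bot‖R_L) = 45.29 kΩ, so I = 25.7/45.29 kΩ = 0.5674 mA.
P = I²·R_top = (0.5674 mA)² × 1.80 kΩ = 0.580 mW.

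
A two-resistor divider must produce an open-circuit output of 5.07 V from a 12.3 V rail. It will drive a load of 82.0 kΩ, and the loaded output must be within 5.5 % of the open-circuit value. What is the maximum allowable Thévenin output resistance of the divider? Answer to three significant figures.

Loading drop = R_th/(R_th + R_L) ≤ 0.0550, so R_th ≤ R_L · ε/(1−ε) = 82.0 kΩ × 0.0550/0.9450 = 4.77 kΩ.

R_th ≤ 4.77 kΩ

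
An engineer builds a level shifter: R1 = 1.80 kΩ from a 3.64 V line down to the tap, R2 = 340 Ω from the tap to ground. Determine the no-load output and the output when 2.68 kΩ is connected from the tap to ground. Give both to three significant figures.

Open-circuit: V = 3.64 × 340/(1800 + 340) = 0.578 V.
With the load, R2 becomes R2‖R_L = 301.7 Ω, so V = 3.64 × 301.7/2102 = 0.523 V.

Unloaded: 0.578 V; loaded: 0.523 V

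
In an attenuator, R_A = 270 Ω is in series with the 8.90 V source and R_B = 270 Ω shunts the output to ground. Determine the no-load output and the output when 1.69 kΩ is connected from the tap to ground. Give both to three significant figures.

Open-circuit: V = 8.90 × 270/(270 + 270) = 4.45 V.
With the load, R_B becomes R_B‖R_L = 232.8 Ω, so V = 8.90 × 232.8/502.8 = 4.12 V.

Unloaded: 4.45 V; loaded: 4.12 V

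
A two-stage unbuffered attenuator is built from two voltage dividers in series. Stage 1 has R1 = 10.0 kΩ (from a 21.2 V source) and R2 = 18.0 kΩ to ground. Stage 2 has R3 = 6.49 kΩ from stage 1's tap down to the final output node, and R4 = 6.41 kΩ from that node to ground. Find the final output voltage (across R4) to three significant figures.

V_out ≈ 4.52 V

Stage 2 presents R3+R4 = 12.90 kΩ as a load on stage 1's tap.
Stage 1's lower leg becomes R2‖(R3+R4) = 7.515 kΩ, so V_mid = 21.2 × 7.515/17.51 = 9.096 V.
Stage 2 is itself unloaded: V_out = V_mid × R4/(R3+R4) = 9.096 × 6.41/12.90 = 4.52 V.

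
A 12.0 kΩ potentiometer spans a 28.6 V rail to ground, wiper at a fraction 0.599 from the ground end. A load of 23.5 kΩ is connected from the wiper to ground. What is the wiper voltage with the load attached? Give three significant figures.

V ≈ 15.3 V

The wiper splits the pot into (1−α)R = 4.812 kΩ above and αR = 7.188 kΩ below.
Lower section ‖ load = 5.504 kΩ.
V_wiper = 28.6 × 5.504/(4.812 + 5.504) = 15.3 V.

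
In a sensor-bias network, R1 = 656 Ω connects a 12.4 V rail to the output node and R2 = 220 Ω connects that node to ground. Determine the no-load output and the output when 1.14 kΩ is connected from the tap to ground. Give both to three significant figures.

Unloaded: 3.11 V; loaded: 2.72 V

Open-circuit: V = 12.4 × 220/(656 + 220) = 3.11 V.
With the load, R2 becomes R2‖R_L = 184.4 Ω, so V = 12.4 × 184.4/840.4 = 2.72 V.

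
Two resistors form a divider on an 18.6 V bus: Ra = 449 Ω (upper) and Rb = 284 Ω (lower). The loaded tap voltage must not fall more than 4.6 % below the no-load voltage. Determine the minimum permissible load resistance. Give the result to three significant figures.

Output resistance R_th = Ra‖Rb = (449 × 284)/733.0 = 174.0 Ω.
The fractional drop is R_th/(R_th + R_L); requiring this ≤ 0.0460 gives R_L ≥ R_th(1/0.0460 − 1) = 174.0 × 20.74 = 3.61 kΩ.

R_L(min) ≈ 3.61 kΩ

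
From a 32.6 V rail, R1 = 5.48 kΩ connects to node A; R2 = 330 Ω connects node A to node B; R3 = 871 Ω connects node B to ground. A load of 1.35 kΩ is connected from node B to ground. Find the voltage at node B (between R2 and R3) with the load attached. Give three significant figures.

V ≈ 2.72 V

At node B, R3 is in parallel with the load: R3‖R_L = 529.4 Ω.
Below node A the resistance is R2 + (R3‖R_L) = 859.4 Ω, so V_A = 32.6 × 859.4/6339 = 4.420 V.
Then V_B = V_A × (R3‖R_L)/(R2 + R3‖R_L) = 4.420 × 529.4/859.4 = 2.72 V.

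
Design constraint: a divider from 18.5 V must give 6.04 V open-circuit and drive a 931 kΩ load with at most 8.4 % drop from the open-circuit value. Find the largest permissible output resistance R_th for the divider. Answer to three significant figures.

R_th ≤ 85.4 kΩ

Loading drop = R_th/(R_th + R_L) ≤ 0.0840, so R_th ≤ R_L · ε/(1−ε) = 931 kΩ × 0.0840/0.9160 = 85.4 kΩ.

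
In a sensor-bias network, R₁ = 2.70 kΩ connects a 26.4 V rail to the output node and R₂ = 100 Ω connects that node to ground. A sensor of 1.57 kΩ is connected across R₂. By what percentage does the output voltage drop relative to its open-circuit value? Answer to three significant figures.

5.79 %

The divider's output (Thévenin) resistance is R₁‖R₂ = 96.43 Ω.
Fractional drop under load = R_th/(R_th + R_L) = 96.43 / (96.43 + 1570) = 0.05787.
So the output falls by 5.79 %.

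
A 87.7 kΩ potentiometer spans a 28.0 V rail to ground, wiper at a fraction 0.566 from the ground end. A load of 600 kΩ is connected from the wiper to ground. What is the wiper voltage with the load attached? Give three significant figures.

V ≈ 15.3 V

The wiper splits the pot into (1−α)R = 38.06 kΩ above and αR = 49.64 kΩ below.
Lower section ‖ load = 45.85 kΩ.
V_wiper = 28.0 × 45.85/(38.06 + 45.85) = 15.3 V.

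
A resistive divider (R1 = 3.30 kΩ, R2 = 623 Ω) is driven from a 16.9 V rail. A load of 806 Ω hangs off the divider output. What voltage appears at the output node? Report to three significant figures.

V_out ≈ 1.63 V

The load sits in parallel with R2: R2‖R_L = (623 × 806) / (623 + 806) = 351.4 Ω.
V_out = 16.9 × 351.4 / (3300 + 351.4) = 16.9 × 351.4/3651 = 1.63 V.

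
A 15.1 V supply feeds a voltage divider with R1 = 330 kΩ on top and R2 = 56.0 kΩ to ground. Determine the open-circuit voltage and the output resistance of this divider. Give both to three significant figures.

V_th = 2.19 V, R_th = 47.9 kΩ

V_th is the open-circuit tap voltage: 15.1 × 56.0/(330 + 56.0) = 2.19 V.
With the supply zeroed, R1 and R2 appear in parallel from the tap: R_th = R1‖R2 = (330 × 56.0)/386.0 = 47.9 kΩ.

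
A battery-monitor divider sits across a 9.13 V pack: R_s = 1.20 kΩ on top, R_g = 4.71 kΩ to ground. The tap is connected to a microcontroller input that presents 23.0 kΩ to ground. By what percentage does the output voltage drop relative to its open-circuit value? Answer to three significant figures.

3.99 %

The divider's output (Thévenin) resistance is R_s‖R_g = 0.9563 kΩ.
Fractional drop under load = R_th/(R_th + R_L) = 0.9563 / (0.9563 + 23.0) = 0.03992.
So the output falls by 3.99 %.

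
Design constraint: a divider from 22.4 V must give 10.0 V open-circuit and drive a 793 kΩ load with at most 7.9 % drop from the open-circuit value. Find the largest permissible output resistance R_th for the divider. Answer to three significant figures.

Loading drop = R_th/(R_th + R_L) ≤ 0.0790, so R_th ≤ R_L · ε/(1−ε) = 793 kΩ × 0.0790/0.9210 = 68.0 kΩ.

R_th ≤ 68.0 kΩ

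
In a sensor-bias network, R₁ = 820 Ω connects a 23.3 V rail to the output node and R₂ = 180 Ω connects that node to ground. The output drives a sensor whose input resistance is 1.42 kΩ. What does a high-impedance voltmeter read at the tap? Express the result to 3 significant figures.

V_out ≈ 3.80 V

The load sits in parallel with R₂: R₂‖R_L = (180 × 1420) / (180 + 1420) = 159.8 Ω.
V_out = 23.3 × 159.8 / (820 + 159.8) = 23.3 × 159.8/979.8 = 3.80 V.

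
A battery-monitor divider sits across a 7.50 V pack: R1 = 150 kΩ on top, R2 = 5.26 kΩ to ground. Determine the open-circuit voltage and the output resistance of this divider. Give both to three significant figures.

V_th is the open-circuit tap voltage: 7.50 × 5.26/(150 + 5.26) = 0.254 V.
With the supply zeroed, R1 and R2 appear in parallel from the tap: R_th = R1‖R2 = (150 × 5.26)/155.3 = 5.08 kΩ.

V_th = 0.254 V, R_th = 5.08 kΩ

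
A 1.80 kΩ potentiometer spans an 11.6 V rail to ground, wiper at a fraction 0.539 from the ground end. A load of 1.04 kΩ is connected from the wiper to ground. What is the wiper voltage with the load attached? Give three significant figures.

The wiper splits the pot into (1−α)R = 829.8 Ω above and αR = 970.2 Ω below.
Lower section ‖ load = 501.9 Ω.
V_wiper = 11.6 × 501.9/(829.8 + 501.9) = 4.37 V.

V ≈ 4.37 V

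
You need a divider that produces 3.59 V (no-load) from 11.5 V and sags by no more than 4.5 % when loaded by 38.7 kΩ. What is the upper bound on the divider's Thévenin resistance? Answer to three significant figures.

R_th ≤ 1.82 kΩ

Loading drop = R_th/(R_th + R_L) ≤ 0.0450, so R_th ≤ R_L · ε/(1−ε) = 38.7 kΩ × 0.0450/0.9550 = 1.82 kΩ.
(Any R1, R2 with R2/(R1+R2) = 0.312 and R1‖R2 ≤ 1.82 kΩ will meet the spec.)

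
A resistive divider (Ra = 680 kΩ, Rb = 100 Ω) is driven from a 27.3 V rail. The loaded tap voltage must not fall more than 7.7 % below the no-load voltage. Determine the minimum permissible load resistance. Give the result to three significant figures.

Output resistance R_th = Ra‖Rb = (680000 × 100)/680100 = 99.99 Ω.
The fractional drop is R_th/(R_th + R_L); requiring this ≤ 0.0770 gives R_L ≥ R_th(1/0.0770 − 1) = 99.99 × 11.99 = 1.20 kΩ.

R_L(min) ≈ 1.20 kΩ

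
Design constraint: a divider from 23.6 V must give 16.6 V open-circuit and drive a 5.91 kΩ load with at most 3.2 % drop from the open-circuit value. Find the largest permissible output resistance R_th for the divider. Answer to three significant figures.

Loading drop = R_th/(R_th + R_L) ≤ 0.0320, so R_th ≤ R_L · ε/(1−ε) = 5.91 kΩ × 0.0320/0.9680 = 195 Ω.

R_th ≤ 195 Ω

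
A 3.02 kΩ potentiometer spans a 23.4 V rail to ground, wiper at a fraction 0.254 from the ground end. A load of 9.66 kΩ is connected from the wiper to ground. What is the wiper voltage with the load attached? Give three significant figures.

V ≈ 5.61 V

The wiper splits the pot into (1−α)R = 2253 Ω above and αR = 767.1 Ω below.
Lower section ‖ load = 710.6 Ω.
V_wiper = 23.4 × 710.6/(2253 + 710.6) = 5.61 V.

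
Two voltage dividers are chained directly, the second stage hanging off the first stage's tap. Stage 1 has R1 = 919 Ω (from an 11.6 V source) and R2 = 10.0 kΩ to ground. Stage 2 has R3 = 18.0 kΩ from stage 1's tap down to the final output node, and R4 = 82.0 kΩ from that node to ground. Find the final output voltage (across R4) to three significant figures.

V_out ≈ 8.64 V

Stage 2 presents R3+R4 = 100000 Ω as a load on stage 1's tap.
Stage 1's lower leg becomes R2‖(R3+R4) = 9091 Ω, so V_mid = 11.6 × 9091/10010 = 10.54 V.
Stage 2 is itself unloaded: V_out = V_mid × R4/(R3+R4) = 10.54 × 82000/100000 = 8.64 V.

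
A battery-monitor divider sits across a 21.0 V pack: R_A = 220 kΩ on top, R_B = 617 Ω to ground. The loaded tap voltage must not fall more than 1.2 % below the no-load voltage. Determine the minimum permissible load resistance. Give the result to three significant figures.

R_L(min) ≈ 50.7 kΩ

Output resistance R_th = R_A‖R_B = (220000 × 617)/220600 = 615.3 Ω.
The fractional drop is R_th/(R_th + R_L); requiring this ≤ 0.0120 gives R_L ≥ R_th(1/0.0120 − 1) = 615.3 × 82.33 = 50.7 kΩ.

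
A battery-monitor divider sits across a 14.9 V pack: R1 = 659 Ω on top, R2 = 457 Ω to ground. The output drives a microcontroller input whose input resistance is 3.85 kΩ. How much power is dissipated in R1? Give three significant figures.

P ≈ 128 mW

Total resistance from the source is R1 + (R2‖R_L) = 1068 Ω, so I = 14.9/1068 Ω = 13.96 mA.
P = I²·R1 = (13.96 mA)² × 659 Ω = 128 mW.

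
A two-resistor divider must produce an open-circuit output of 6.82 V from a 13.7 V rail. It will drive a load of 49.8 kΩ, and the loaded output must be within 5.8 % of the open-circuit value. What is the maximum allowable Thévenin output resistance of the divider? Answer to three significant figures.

Loading drop = R_th/(R_th + R_L) ≤ 0.0580, so R_th ≤ R_L · ε/(1−ε) = 49.8 kΩ × 0.0580/0.9420 = 3.07 kΩ.
(Any R1, R2 with R2/(R1+R2) = 0.498 and R1‖R2 ≤ 3.07 kΩ will meet the spec.)

R_th ≤ 3.07 kΩ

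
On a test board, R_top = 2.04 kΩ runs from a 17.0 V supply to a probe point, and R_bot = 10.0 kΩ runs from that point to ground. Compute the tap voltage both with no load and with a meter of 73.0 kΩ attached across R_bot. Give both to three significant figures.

Unloaded: 14.1 V; loaded: 13.8 V

Open-circuit: V = 17.0 × 10.0/(2.04 + 10.0) = 14.1 V.
With the load, R_bot becomes R_bot‖R_L = 8.795 kΩ, so V = 17.0 × 8.795/10.84 = 13.8 V.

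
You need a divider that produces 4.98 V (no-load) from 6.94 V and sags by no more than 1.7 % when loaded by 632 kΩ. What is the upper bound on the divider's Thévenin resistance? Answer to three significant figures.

Loading drop = R_th/(R_th + R_L) ≤ 0.0170, so R_th ≤ R_L · ε/(1−ε) = 632 kΩ × 0.0170/0.9830 = 10.9 kΩ.

R_th ≤ 10.9 kΩ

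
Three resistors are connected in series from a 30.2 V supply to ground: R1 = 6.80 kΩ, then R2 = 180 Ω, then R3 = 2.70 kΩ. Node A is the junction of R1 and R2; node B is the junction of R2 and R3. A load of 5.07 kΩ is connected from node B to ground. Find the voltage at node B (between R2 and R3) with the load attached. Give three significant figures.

V ≈ 6.09 V

At node B, R3 is in parallel with the load: R3‖R_L = 1762 Ω.
Below node A the resistance is R2 + (R3‖R_L) = 1942 Ω, so V_A = 30.2 × 1942/8742 = 6.708 V.
Then V_B = V_A × (R3‖R_L)/(R2 + R3‖R_L) = 6.708 × 1762/1942 = 6.09 V.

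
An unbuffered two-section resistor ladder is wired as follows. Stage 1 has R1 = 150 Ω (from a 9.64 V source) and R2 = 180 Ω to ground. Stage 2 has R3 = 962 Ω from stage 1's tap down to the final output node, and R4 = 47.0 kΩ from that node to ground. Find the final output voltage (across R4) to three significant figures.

V_out ≈ 5.14 V

Stage 2 presents R3+R4 = 47960 Ω as a load on stage 1's tap.
Stage 1's lower leg becomes R2‖(R3+R4) = 179.3 Ω, so V_mid = 9.64 × 179.3/329.3 = 5.249 V.
Stage 2 is itself unloaded: V_out = V_mid × R4/(R3+R4) = 5.249 × 47000/47960 = 5.14 V.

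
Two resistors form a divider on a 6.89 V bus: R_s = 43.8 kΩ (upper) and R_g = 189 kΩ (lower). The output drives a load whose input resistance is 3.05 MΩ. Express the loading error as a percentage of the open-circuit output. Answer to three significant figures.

1.15 %

The divider's output (Thévenin) resistance is R_s‖R_g = 35.56 kΩ.
Fractional drop under load = R_th/(R_th + R_L) = 35.56 / (35.56 + 3050) = 0.01152.
So the output falls by 1.15 %.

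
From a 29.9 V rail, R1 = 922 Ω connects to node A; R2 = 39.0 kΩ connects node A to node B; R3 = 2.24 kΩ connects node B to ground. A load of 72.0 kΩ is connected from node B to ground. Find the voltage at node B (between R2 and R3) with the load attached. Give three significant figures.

V ≈ 1.54 V

At node B, R3 is in parallel with the load: R3‖R_L = 2172 Ω.
Below node A the resistance is R2 + (R3‖R_L) = 41170 Ω, so V_A = 29.9 × 41170/42090 = 29.25 V.
Then V_B = V_A × (R3‖R_L)/(R2 + R3‖R_L) = 29.25 × 2172/41170 = 1.54 V.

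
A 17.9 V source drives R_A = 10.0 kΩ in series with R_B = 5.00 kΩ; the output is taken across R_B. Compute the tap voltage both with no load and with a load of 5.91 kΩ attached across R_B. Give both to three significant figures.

Open-circuit: V = 17.9 × 5.00/(10.0 + 5.00) = 5.97 V.
With the load, R_B becomes R_B‖R_L = 2.709 kΩ, so V = 17.9 × 2.709/12.71 = 3.81 V.

Unloaded: 5.97 V; loaded: 3.81 V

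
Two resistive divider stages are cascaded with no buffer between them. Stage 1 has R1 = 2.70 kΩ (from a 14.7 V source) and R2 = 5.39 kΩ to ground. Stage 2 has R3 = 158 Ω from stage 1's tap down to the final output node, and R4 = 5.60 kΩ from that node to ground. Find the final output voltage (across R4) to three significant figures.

V_out ≈ 7.26 V

Stage 2 presents R3+R4 = 5758 Ω as a load on stage 1's tap.
Stage 1's lower leg becomes R2‖(R3+R4) = 2784 Ω, so V_mid = 14.7 × 2784/5484 = 7.463 V.
Stage 2 is itself unloaded: V_out = V_mid × R4/(R3+R4) = 7.463 × 5600/5758 = 7.26 V.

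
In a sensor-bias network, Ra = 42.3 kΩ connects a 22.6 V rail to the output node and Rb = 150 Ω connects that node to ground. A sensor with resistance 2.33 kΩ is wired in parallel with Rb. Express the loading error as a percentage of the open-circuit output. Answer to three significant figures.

6.03 %

The divider's output (Thévenin) resistance is Ra‖Rb = 149.5 Ω.
Fractional drop under load = R_th/(R_th + R_L) = 149.5 / (149.5 + 2330) = 0.06028.
So the output falls by 6.03 %.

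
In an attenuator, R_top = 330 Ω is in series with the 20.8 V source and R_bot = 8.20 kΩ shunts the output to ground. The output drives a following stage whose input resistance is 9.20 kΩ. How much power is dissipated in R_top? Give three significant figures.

Total resistance from the source is R_top + (R_bot‖R_L) = 4666 Ω, so I = 20.8/4666 Ω = 4.458 mA.
P = I²·R_top = (4.458 mA)² × 330 Ω = 6.56 mW.

P ≈ 6.56 mW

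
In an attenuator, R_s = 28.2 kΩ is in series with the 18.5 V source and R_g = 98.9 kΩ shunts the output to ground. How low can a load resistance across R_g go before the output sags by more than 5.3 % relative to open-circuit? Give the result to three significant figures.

Output resistance R_th = R_s‖R_g = (28.2 × 98.9)/127.1 = 21.94 kΩ.
The fractional drop is R_th/(R_th + R_L); requiring this ≤ 0.0530 gives R_L ≥ R_th(1/0.0530 − 1) = 21.94 × 17.87 = 392 kΩ.

R_L(min) ≈ 392 kΩ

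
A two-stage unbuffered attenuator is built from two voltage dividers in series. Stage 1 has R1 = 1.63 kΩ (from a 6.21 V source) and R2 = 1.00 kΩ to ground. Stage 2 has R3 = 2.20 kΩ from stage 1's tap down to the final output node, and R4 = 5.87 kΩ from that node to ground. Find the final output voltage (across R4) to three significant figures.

V_out ≈ 1.60 V

Stage 2 presents R3+R4 = 8.070 kΩ as a load on stage 1's tap.
Stage 1's lower leg becomes R2‖(R3+R4) = 0.8897 kΩ, so V_mid = 6.21 × 0.8897/2.520 = 2.193 V.
Stage 2 is itself unloaded: V_out = V_mid × R4/(R3+R4) = 2.193 × 5.87/8.070 = 1.60 V.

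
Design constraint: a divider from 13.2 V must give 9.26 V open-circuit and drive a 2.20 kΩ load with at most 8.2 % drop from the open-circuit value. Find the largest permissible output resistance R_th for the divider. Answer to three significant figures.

Loading drop = R_th/(R_th + R_L) ≤ 0.0820, so R_th ≤ R_L · ε/(1−ε) = 2.20 kΩ × 0.0820/0.9180 = 197 Ω.

R_th ≤ 197 Ω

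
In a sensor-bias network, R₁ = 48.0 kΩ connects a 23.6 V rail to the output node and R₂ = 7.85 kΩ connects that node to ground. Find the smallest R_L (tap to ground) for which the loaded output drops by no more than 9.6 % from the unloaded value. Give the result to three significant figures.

R_L(min) ≈ 63.5 kΩ

Output resistance R_th = R₁‖R₂ = (48.0 × 7.85)/55.85 = 6.747 kΩ.
The fractional drop is R_th/(R_th + R_L); requiring this ≤ 0.0960 gives R_L ≥ R_th(1/0.0960 − 1) = 6.747 × 9.417 = 63.5 kΩ.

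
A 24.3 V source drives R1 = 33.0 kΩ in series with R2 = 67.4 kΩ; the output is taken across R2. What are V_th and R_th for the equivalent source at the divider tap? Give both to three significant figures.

V_th = 16.3 V, R_th = 22.2 kΩ

V_th is the open-circuit tap voltage: 24.3 × 67.4/(33.0 + 67.4) = 16.3 V.
With the supply zeroed, R1 and R2 appear in parallel from the tap: R_th = R1‖R2 = (33.0 × 67.4)/100.4 = 22.2 kΩ.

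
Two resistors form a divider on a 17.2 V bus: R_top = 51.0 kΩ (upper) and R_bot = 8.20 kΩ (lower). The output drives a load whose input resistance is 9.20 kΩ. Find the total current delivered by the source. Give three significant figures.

I ≈ 0.311 mA

R_bot‖R_L = 4.336 kΩ, so the source sees R_top + R_bot‖R_L = 55.34 kΩ.
I = 17.2 V / 55.34 kΩ = 0.311 mA.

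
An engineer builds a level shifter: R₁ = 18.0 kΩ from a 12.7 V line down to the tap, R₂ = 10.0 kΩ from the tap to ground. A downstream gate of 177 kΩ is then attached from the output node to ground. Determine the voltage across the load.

The load sits in parallel with R₂: R₂‖R_L = (10.0 × 177) / (10.0 + 177) = 9.465 kΩ.
V_out = 12.7 × 9.465 / (18.0 + 9.465) = 12.7 × 9.465/27.47 = 4.38 V.
(Unloaded it would have been 4.54 V.)

V_out ≈ 4.38 V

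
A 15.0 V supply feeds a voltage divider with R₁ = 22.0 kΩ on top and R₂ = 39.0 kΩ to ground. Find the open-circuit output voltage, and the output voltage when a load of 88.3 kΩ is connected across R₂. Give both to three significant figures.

Unloaded: 9.59 V; loaded: 8.27 V

Open-circuit: V = 15.0 × 39.0/(22.0 + 39.0) = 9.59 V.
With the load, R₂ becomes R₂‖R_L = 27.05 kΩ, so V = 15.0 × 27.05/49.05 = 8.27 V.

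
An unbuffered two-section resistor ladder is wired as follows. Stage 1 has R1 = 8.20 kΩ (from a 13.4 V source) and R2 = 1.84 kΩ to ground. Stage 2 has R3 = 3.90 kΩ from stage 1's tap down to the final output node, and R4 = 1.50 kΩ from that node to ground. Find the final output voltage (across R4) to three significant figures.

Stage 2 presents R3+R4 = 5.400 kΩ as a load on stage 1's tap.
Stage 1's lower leg becomes R2‖(R3+R4) = 1.372 kΩ, so V_mid = 13.4 × 1.372/9.572 = 1.921 V.
Stage 2 is itself unloaded: V_out = V_mid × R4/(R3+R4) = 1.921 × 1.50/5.400 = 0.534 V.

V_out ≈ 0.534 V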